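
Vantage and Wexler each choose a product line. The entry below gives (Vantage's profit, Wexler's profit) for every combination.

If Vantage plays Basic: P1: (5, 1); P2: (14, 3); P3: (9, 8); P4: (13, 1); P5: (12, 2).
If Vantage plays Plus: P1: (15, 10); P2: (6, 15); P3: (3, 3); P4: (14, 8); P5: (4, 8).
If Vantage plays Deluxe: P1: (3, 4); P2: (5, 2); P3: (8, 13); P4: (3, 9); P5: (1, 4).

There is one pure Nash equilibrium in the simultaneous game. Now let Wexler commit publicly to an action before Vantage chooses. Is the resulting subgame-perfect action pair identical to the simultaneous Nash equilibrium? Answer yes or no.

Backward induction with Wexler moving first.
- P1: BR = Plus, leader payoff 10.
- P2: BR = Basic, leader payoff 3.
- P3: BR = Basic, leader payoff 8.
- P4: BR = Plus, leader payoff 8.
- P5: BR = Basic, leader payoff 2.
Among 10, 3, 8, 8, 2, the best is 10 at P1. Subgame-perfect outcome: (Plus, P1) with payoffs (15, 10).
Under simultaneous play:
Vantage's best replies: P1→Plus; P2→Basic; P3→Basic; P4→Plus; P5→Basic.
Wexler's best replies: Basic→P3; Plus→P2; Deluxe→P3.
The unique mutual best reply is (Basic, P3), giving (9, 8).
Sequential outcome (Plus, P1) differs from the Nash profile (Basic, P3).

no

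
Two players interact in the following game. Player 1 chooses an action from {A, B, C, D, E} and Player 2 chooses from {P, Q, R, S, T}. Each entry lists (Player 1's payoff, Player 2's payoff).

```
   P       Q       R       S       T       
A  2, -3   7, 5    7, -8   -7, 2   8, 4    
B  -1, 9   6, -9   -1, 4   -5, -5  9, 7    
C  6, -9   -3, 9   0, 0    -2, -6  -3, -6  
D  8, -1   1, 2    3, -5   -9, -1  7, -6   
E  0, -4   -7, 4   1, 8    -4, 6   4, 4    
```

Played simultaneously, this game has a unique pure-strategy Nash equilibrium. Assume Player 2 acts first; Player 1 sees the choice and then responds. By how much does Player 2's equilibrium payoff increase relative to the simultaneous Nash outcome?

2

Work backward from Player 1's decision.
- P: BR = D, leader payoff -1.
- Q: BR = A, leader payoff 5.
- R: BR = A, leader payoff -8.
- S: BR = C, leader payoff -6.
- T: BR = B, leader payoff 7.
Player 2's induced payoffs are -1, 5, -8, -6, 7, so Player 2 commits to T. Subgame-perfect outcome: (B, T) with payoffs (9, 7).
Under simultaneous play:
Player 1's best replies: P→D; Q→A; R→A; S→C; T→B.
Player 2's best replies: A→Q; B→P; C→Q; D→Q; E→R.
Only (A, Q) has each player best-responding; Nash payoffs (7, 5).
Player 2's commitment gain: 7 − 5 = 2.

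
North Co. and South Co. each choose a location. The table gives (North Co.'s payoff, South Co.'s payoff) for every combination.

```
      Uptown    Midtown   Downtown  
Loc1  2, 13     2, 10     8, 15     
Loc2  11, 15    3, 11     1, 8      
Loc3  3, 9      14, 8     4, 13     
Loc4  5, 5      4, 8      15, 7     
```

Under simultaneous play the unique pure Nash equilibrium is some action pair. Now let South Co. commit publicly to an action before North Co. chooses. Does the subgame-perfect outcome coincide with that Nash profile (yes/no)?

yes

Work backward from North Co.'s decision.
- Uptown: BR = Loc2, leader payoff 15.
- Midtown: BR = Loc3, leader payoff 8.
- Downtown: BR = Loc4, leader payoff 7.
Among 15, 8, 7, the best is 15 at Uptown. Subgame-perfect outcome: (Loc2, Uptown) with payoffs (11, 15).
Now find the simultaneous Nash equilibrium.
North Co.'s best replies: Uptown→Loc2; Midtown→Loc3; Downtown→Loc4.
South Co.'s best replies: Loc1→Downtown; Loc2→Uptown; Loc3→Downtown; Loc4→Midtown.
Only (Loc2, Uptown) has each player best-responding; Nash payoffs (11, 15).
Sequential outcome (Loc2, Uptown) coincides with the Nash profile (Loc2, Uptown).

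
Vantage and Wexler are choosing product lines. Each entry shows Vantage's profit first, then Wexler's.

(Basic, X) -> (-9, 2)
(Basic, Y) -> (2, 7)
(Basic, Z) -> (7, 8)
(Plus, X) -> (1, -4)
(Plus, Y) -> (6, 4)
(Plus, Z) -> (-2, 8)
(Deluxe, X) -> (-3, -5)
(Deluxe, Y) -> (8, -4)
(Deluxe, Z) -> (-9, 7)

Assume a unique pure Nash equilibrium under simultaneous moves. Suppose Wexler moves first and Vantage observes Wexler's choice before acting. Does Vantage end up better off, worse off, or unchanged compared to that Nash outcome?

Backward induction with Wexler moving first.
- X: Vantage compares -9, 1, -3 and picks Plus; Wexler would get -4.
- Y: Vantage compares 2, 6, 8 and picks Deluxe; Wexler would get -4.
- Z: Vantage compares 7, -2, -9 and picks Basic; Wexler would get 8.
Maximizing over -4, -4, 8, Wexler chooses Z. Subgame-perfect outcome: (Basic, Z) with payoffs (7, 8).
Now find the simultaneous Nash equilibrium.
Vantage's best replies: X→Plus; Y→Deluxe; Z→Basic.
Wexler's best replies: Basic→Z; Plus→Z; Deluxe→Z.
Only (Basic, Z) has each player best-responding; Nash payoffs (7, 8).
Vantage earns 7 sequentially versus 7 at the Nash outcome: unchanged.

unchanged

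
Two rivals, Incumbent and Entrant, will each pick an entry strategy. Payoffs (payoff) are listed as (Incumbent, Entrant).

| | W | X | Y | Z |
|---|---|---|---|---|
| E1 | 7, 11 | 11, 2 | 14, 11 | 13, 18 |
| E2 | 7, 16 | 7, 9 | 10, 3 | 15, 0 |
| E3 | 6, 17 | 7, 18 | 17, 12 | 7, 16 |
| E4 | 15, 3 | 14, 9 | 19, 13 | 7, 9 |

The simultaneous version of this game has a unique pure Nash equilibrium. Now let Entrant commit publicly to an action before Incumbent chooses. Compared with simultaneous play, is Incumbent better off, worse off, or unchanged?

Backward induction with Entrant moving first.
- W: Incumbent compares 7, 7, 6, 15 and picks E4; Entrant would get 3.
- X: Incumbent compares 11, 7, 7, 14 and picks E4; Entrant would get 9.
- Y: Incumbent compares 14, 10, 17, 19 and picks E4; Entrant would get 13.
- Z: Incumbent compares 13, 15, 7, 7 and picks E2; Entrant would get 0.
Maximizing over 3, 9, 13, 0, Entrant chooses Y. Subgame-perfect outcome: (E4, Y) with payoffs (19, 13).
Under simultaneous play:
Incumbent's best replies: W→E4; X→E4; Y→E4; Z→E2.
Entrant's best replies: E1→Z; E2→W; E3→X; E4→Y.
Only (E4, Y) has each player best-responding; Nash payoffs (19, 13).
Incumbent earns 19 sequentially versus 19 at the Nash outcome: unchanged.

unchanged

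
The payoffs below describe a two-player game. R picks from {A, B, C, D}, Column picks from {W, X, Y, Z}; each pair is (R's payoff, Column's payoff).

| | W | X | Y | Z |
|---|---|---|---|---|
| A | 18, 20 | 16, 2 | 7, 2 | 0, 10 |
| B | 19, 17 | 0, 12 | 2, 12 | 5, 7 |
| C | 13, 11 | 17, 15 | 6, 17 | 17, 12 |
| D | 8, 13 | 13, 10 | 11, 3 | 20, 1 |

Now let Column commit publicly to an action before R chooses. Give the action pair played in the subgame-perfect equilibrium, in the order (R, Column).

(B, W)

Solve by backward induction (Column leads).
- W: R compares 18, 19, 13, 8 and picks B; Column would get 17.
- X: R compares 16, 0, 17, 13 and picks C; Column would get 15.
- Y: R compares 7, 2, 6, 11 and picks D; Column would get 3.
- Z: R compares 0, 5, 17, 20 and picks D; Column would get 1.
Column's induced payoffs are 17, 15, 3, 1, so Column commits to W. Subgame-perfect outcome: (B, W) with payoffs (19, 17).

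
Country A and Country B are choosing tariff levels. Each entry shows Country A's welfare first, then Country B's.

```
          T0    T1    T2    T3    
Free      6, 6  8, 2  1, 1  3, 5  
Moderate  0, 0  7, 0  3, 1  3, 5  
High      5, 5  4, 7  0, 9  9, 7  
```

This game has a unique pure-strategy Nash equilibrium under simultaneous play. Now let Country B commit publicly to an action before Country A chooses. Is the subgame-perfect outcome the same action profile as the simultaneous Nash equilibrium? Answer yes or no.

Solve by backward induction (Country B leads).
- T0: BR = Free, leader payoff 6.
- T1: BR = Free, leader payoff 2.
- T2: BR = Moderate, leader payoff 1.
- T3: BR = High, leader payoff 7.
Country B's induced payoffs are 6, 2, 1, 7, so Country B commits to T3. Subgame-perfect outcome: (High, T3) with payoffs (9, 7).
Now find the simultaneous Nash equilibrium.
Country A's best replies: T0→Free; T1→Free; T2→Moderate; T3→High.
Country B's best replies: Free→T0; Moderate→T3; High→T2.
Only (Free, T0) has each player best-responding; Nash payoffs (6, 6).
Sequential outcome (High, T3) differs from the Nash profile (Free, T0).

no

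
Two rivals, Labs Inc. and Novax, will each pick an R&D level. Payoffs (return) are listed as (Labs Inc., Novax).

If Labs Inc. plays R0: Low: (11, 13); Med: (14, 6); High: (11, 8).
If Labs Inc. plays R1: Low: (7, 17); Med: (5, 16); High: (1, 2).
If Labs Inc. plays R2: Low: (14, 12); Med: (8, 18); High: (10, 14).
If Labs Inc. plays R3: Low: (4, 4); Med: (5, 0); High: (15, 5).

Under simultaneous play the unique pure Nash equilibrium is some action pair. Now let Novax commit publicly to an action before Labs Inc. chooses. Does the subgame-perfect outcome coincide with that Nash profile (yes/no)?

Backward induction with Novax moving first.
- Low: Labs Inc. compares 11, 7, 14, 4 and picks R2; Novax would get 12.
- Med: Labs Inc. compares 14, 5, 8, 5 and picks R0; Novax would get 6.
- High: Labs Inc. compares 11, 1, 10, 15 and picks R3; Novax would get 5.
Novax's induced payoffs are 12, 6, 5, so Novax commits to Low. Subgame-perfect outcome: (R2, Low) with payoffs (14, 12).
Now find the simultaneous Nash equilibrium.
Labs Inc.'s best replies: Low→R2; Med→R0; High→R3.
Novax's best replies: R0→Low; R1→Low; R2→Med; R3→High.
The unique mutual best reply is (R3, High), giving (15, 5).
Sequential outcome (R2, Low) differs from the Nash profile (R3, High).

no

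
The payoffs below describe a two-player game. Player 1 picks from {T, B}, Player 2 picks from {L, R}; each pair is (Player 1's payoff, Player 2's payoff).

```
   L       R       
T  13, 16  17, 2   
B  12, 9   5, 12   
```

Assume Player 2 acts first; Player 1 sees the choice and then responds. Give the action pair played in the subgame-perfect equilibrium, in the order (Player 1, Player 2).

Backward induction with Player 2 moving first.
- L: BR = T, leader payoff 16.
- R: BR = T, leader payoff 2.
Player 2's induced payoffs are 16, 2, so Player 2 commits to L. Subgame-perfect outcome: (T, L) with payoffs (13, 16).

(T, L)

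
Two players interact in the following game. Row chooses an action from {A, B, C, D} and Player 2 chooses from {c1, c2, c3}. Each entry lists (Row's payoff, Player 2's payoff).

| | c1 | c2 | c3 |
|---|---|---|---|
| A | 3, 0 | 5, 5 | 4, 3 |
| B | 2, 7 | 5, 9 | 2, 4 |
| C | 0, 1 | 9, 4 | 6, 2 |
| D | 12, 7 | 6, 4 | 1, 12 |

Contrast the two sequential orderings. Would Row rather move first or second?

If Row leads: Player 2's best replies are A→c2, B→c2, C→c2, D→c3; Row's induced payoffs 5, 5, 9, 1; outcome (C, c2), payoffs (9, 4).
If Player 2 leads: Row's best replies are c1→D, c2→C, c3→C; Player 2's induced payoffs 7, 4, 2; outcome (D, c1), payoffs (12, 7).
Row gets 9 moving first and 12 moving second, so Row prefers to move second.

second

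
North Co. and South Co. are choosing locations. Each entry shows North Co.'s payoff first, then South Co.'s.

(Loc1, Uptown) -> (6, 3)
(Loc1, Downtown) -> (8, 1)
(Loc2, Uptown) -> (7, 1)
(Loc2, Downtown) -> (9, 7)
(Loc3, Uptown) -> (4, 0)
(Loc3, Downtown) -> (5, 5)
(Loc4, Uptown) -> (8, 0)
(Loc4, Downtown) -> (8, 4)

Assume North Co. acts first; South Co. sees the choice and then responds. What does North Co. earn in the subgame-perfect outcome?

9

Work backward from South Co.'s decision.
- Loc1: South Co. compares 3, 1 and picks Uptown; North Co. would get 6.
- Loc2: South Co. compares 1, 7 and picks Downtown; North Co. would get 9.
- Loc3: South Co. compares 0, 5 and picks Downtown; North Co. would get 5.
- Loc4: South Co. compares 0, 4 and picks Downtown; North Co. would get 8.
North Co.'s induced payoffs are 6, 9, 5, 8, so North Co. commits to Loc2. Subgame-perfect outcome: (Loc2, Downtown) with payoffs (9, 7).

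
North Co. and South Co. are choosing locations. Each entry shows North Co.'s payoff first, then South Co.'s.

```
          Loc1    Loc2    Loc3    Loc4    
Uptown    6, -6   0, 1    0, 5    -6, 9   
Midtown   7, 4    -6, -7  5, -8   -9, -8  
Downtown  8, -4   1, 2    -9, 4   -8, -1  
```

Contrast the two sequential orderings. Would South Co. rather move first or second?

first

If North Co. leads: South Co.'s best replies are Uptown→Loc4, Midtown→Loc1, Downtown→Loc3; North Co.'s induced payoffs -6, 7, -9; outcome (Midtown, Loc1), payoffs (7, 4).
If South Co. leads: North Co.'s best replies are Loc1→Downtown, Loc2→Downtown, Loc3→Midtown, Loc4→Uptown; South Co.'s induced payoffs -4, 2, -8, 9; outcome (Uptown, Loc4), payoffs (-6, 9).
South Co. gets 9 moving first and 4 moving second, so South Co. prefers to move first.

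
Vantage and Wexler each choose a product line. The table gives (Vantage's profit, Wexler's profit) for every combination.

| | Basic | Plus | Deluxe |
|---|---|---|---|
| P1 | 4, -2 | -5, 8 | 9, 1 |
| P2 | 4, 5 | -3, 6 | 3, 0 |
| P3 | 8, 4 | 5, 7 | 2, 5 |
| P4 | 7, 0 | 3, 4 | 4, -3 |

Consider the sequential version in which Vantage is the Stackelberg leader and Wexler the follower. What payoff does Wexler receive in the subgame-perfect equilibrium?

7

Wexler best-responds to each possible Vantage move:
- P1: Wexler compares -2, 8, 1 and picks Plus; Vantage would get -5.
- P2: Wexler compares 5, 6, 0 and picks Plus; Vantage would get -3.
- P3: Wexler compares 4, 7, 5 and picks Plus; Vantage would get 5.
- P4: Wexler compares 0, 4, -3 and picks Plus; Vantage would get 3.
Vantage's induced payoffs are -5, -3, 5, 3, so Vantage commits to P3. Subgame-perfect outcome: (P3, Plus) with payoffs (5, 7).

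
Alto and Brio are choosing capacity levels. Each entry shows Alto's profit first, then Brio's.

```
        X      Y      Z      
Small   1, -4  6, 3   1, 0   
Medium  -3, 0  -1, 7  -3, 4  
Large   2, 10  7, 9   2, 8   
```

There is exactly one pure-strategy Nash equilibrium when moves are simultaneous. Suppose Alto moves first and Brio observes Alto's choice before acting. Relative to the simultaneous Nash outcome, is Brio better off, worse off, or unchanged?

worse off

Solve by backward induction (Alto leads).
- Small: Brio compares -4, 3, 0 and picks Y; Alto would get 6.
- Medium: Brio compares 0, 7, 4 and picks Y; Alto would get -1.
- Large: Brio compares 10, 9, 8 and picks X; Alto would get 2.
Maximizing over 6, -1, 2, Alto chooses Small. Subgame-perfect outcome: (Small, Y) with payoffs (6, 3).
Under simultaneous play:
Alto's best replies: X→Large; Y→Large; Z→Large.
Brio's best replies: Small→Y; Medium→Y; Large→X.
Only (Large, X) has each player best-responding; Nash payoffs (2, 10).
Brio earns 3 sequentially versus 10 at the Nash outcome: worse off.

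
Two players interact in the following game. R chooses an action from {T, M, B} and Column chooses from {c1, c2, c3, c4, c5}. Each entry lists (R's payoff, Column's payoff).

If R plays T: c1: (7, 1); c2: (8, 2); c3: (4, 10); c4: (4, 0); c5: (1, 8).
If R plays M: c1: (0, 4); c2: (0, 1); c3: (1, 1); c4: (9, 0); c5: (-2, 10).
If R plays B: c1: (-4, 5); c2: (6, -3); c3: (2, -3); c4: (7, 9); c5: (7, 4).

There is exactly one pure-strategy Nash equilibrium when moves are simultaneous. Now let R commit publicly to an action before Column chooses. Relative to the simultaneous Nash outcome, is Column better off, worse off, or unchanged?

worse off

Solve by backward induction (R leads).
- T: Column compares 1, 2, 10, 0, 8 and picks c3; R would get 4.
- M: Column compares 4, 1, 1, 0, 10 and picks c5; R would get -2.
- B: Column compares 5, -3, -3, 9, 4 and picks c4; R would get 7.
Among 4, -2, 7, the best is 7 at B. Subgame-perfect outcome: (B, c4) with payoffs (7, 9).
Under simultaneous play:
R's best replies: c1→T; c2→T; c3→T; c4→M; c5→B.
Column's best replies: T→c3; M→c5; B→c4.
The unique mutual best reply is (T, c3), giving (4, 10).
Column earns 9 sequentially versus 10 at the Nash outcome: worse off.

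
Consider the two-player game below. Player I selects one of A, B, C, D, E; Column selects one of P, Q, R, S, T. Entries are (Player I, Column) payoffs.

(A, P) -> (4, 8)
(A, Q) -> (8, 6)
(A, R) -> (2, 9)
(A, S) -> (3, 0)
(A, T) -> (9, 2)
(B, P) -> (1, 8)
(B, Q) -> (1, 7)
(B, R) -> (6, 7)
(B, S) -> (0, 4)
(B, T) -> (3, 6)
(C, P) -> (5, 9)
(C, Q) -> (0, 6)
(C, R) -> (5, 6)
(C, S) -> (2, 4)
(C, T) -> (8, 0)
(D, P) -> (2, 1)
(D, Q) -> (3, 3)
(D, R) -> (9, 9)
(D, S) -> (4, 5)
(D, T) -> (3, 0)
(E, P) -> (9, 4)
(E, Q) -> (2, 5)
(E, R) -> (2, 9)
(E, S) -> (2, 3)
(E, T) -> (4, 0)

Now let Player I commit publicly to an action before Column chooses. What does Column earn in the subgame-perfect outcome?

9

Solve by backward induction (Player I leads).
- A → Column plays R (best of 8, 6, 9, 0, 2); Player I gets 2.
- B → Column plays P (best of 8, 7, 7, 4, 6); Player I gets 1.
- C → Column plays P (best of 9, 6, 6, 4, 0); Player I gets 5.
- D → Column plays R (best of 1, 3, 9, 5, 0); Player I gets 9.
- E → Column plays R (best of 4, 5, 9, 3, 0); Player I gets 2.
Maximizing over 2, 1, 5, 9, 2, Player I chooses D. Subgame-perfect outcome: (D, R) with payoffs (9, 9).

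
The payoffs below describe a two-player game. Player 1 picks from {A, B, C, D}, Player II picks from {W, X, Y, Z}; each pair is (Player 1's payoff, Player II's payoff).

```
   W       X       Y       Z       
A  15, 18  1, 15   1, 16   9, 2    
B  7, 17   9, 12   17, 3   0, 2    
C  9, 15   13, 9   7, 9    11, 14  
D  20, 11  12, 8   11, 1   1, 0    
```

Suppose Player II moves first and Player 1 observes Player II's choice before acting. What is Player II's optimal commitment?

Work backward from Player 1's decision.
- W: BR = D, leader payoff 11.
- X: BR = C, leader payoff 9.
- Y: BR = B, leader payoff 3.
- Z: BR = C, leader payoff 14.
Maximizing over 11, 9, 3, 14, Player II chooses Z. Subgame-perfect outcome: (C, Z) with payoffs (11, 14).

Z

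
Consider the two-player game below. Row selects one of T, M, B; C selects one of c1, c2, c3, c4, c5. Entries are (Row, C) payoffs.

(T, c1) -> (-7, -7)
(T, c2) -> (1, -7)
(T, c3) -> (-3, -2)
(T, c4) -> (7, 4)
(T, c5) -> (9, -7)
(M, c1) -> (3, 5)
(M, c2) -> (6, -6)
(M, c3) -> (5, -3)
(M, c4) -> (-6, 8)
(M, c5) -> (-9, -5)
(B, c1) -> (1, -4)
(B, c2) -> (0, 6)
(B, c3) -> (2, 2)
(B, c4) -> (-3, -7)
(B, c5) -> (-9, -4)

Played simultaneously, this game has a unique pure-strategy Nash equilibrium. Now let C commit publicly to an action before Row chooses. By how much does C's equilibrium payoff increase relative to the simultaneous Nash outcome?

Solve by backward induction (C leads).
- c1 → Row plays M (best of -7, 3, 1); C gets 5.
- c2 → Row plays M (best of 1, 6, 0); C gets -6.
- c3 → Row plays M (best of -3, 5, 2); C gets -3.
- c4 → Row plays T (best of 7, -6, -3); C gets 4.
- c5 → Row plays T (best of 9, -9, -9); C gets -7.
Maximizing over 5, -6, -3, 4, -7, C chooses c1. Subgame-perfect outcome: (M, c1) with payoffs (3, 5).
Now find the simultaneous Nash equilibrium.
Row's best replies: c1→M; c2→M; c3→M; c4→T; c5→T.
C's best replies: T→c4; M→c4; B→c2.
Only (T, c4) has each player best-responding; Nash payoffs (7, 4).
C's commitment gain: 5 − 4 = 1.

1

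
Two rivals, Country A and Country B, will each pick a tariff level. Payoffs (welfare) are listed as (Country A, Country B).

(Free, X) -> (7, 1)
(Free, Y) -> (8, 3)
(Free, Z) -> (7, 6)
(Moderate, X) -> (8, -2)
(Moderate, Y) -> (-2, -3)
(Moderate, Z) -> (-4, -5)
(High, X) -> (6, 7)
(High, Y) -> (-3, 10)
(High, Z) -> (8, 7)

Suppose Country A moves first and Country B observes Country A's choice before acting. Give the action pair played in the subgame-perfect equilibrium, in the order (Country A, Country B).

Solve by backward induction (Country A leads).
- Free: Country B compares 1, 3, 6 and picks Z; Country A would get 7.
- Moderate: Country B compares -2, -3, -5 and picks X; Country A would get 8.
- High: Country B compares 7, 10, 7 and picks Y; Country A would get -3.
Country A's induced payoffs are 7, 8, -3, so Country A commits to Moderate. Subgame-perfect outcome: (Moderate, X) with payoffs (8, -2).

(Moderate, X)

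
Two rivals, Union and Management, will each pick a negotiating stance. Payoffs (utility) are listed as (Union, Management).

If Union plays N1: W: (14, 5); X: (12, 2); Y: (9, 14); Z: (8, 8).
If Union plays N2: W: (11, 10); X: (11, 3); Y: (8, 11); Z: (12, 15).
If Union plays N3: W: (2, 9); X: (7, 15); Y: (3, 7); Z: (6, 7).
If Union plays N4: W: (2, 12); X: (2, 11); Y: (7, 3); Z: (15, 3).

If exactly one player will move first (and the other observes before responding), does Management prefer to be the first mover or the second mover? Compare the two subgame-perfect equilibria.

If Union leads: Management's best replies are N1→Y, N2→Z, N3→X, N4→W; Union's induced payoffs 9, 12, 7, 2; outcome (N2, Z), payoffs (12, 15).
If Management leads: Union's best replies are W→N1, X→N1, Y→N1, Z→N4; Management's induced payoffs 5, 2, 14, 3; outcome (N1, Y), payoffs (9, 14).
Management gets 14 moving first and 15 moving second, so Management prefers to move second.

second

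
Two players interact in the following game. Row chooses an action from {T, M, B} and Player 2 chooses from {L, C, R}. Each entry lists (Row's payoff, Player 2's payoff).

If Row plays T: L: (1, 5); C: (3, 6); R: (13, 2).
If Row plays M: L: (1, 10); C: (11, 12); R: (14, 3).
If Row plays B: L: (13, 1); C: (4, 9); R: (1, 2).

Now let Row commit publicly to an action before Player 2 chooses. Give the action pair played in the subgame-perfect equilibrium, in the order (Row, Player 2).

(M, C)

Solve by backward induction (Row leads).
- T: Player 2 compares 5, 6, 2 and picks C; Row would get 3.
- M: Player 2 compares 10, 12, 3 and picks C; Row would get 11.
- B: Player 2 compares 1, 9, 2 and picks C; Row would get 4.
Among 3, 11, 4, the best is 11 at M. Subgame-perfect outcome: (M, C) with payoffs (11, 12).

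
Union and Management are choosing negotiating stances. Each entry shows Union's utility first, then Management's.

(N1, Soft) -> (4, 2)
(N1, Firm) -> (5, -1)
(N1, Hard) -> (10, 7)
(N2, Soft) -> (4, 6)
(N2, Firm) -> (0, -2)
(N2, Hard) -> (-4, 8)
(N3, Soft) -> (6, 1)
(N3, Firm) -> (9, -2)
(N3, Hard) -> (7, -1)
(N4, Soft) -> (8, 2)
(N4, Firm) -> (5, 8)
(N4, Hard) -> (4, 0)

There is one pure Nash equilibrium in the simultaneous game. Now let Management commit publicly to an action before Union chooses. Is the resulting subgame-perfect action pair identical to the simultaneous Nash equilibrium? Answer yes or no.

yes

Work backward from Union's decision.
- Soft → Union plays N4 (best of 4, 4, 6, 8); Management gets 2.
- Firm → Union plays N3 (best of 5, 0, 9, 5); Management gets -2.
- Hard → Union plays N1 (best of 10, -4, 7, 4); Management gets 7.
Management's induced payoffs are 2, -2, 7, so Management commits to Hard. Subgame-perfect outcome: (N1, Hard) with payoffs (10, 7).
For the simultaneous game, intersect best replies.
Union's best replies: Soft→N4; Firm→N3; Hard→N1.
Management's best replies: N1→Hard; N2→Hard; N3→Soft; N4→Firm.
Only (N1, Hard) has each player best-responding; Nash payoffs (10, 7).
Sequential outcome (N1, Hard) coincides with the Nash profile (N1, Hard).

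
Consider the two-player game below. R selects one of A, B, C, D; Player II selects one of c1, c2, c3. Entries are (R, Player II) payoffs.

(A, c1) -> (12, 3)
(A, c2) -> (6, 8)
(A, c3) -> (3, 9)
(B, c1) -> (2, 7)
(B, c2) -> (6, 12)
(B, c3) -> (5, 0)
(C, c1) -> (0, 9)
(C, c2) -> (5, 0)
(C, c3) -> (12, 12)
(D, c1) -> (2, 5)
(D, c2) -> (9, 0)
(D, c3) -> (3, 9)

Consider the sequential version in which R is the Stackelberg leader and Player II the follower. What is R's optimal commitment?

C

Solve by backward induction (R leads).
- A: Player II compares 3, 8, 9 and picks c3; R would get 3.
- B: Player II compares 7, 12, 0 and picks c2; R would get 6.
- C: Player II compares 9, 0, 12 and picks c3; R would get 12.
- D: Player II compares 5, 0, 9 and picks c3; R would get 3.
R's induced payoffs are 3, 6, 12, 3, so R commits to C. Subgame-perfect outcome: (C, c3) with payoffs (12, 12).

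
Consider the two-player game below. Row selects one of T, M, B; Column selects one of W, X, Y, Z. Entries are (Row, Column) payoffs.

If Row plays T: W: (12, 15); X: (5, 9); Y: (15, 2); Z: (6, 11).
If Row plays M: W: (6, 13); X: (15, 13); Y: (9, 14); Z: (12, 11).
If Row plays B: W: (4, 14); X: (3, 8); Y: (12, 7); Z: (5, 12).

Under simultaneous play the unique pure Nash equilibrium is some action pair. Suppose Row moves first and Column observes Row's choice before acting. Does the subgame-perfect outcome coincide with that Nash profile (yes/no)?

Column best-responds to each possible Row move:
- T: BR = W, leader payoff 12.
- M: BR = Y, leader payoff 9.
- B: BR = W, leader payoff 4.
Row's induced payoffs are 12, 9, 4, so Row commits to T. Subgame-perfect outcome: (T, W) with payoffs (12, 15).
For the simultaneous game, intersect best replies.
Row's best replies: W→T; X→M; Y→T; Z→M.
Column's best replies: T→W; M→Y; B→W.
Only (T, W) has each player best-responding; Nash payoffs (12, 15).
Sequential outcome (T, W) coincides with the Nash profile (T, W).

yes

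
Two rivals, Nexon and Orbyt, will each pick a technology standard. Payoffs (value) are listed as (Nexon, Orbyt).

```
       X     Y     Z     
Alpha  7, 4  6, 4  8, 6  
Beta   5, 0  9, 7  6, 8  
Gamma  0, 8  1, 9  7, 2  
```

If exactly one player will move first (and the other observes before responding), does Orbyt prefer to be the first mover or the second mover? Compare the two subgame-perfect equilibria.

If Nexon leads: Orbyt's best replies are Alpha→Z, Beta→Z, Gamma→Y; Nexon's induced payoffs 8, 6, 1; outcome (Alpha, Z), payoffs (8, 6).
If Orbyt leads: Nexon's best replies are X→Alpha, Y→Beta, Z→Alpha; Orbyt's induced payoffs 4, 7, 6; outcome (Beta, Y), payoffs (9, 7).
Orbyt gets 7 moving first and 6 moving second, so Orbyt prefers to move first.

first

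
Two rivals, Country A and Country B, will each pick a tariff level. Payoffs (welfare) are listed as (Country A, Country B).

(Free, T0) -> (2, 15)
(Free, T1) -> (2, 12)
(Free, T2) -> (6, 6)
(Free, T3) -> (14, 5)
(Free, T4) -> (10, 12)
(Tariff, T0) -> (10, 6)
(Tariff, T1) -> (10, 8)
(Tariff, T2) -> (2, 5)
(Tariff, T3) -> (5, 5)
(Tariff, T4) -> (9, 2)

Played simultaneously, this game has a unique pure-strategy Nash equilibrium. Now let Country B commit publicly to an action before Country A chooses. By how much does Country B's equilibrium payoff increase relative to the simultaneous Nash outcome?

4

Backward induction with Country B moving first.
- T0: Country A compares 2, 10 and picks Tariff; Country B would get 6.
- T1: Country A compares 2, 10 and picks Tariff; Country B would get 8.
- T2: Country A compares 6, 2 and picks Free; Country B would get 6.
- T3: Country A compares 14, 5 and picks Free; Country B would get 5.
- T4: Country A compares 10, 9 and picks Free; Country B would get 12.
Among 6, 8, 6, 5, 12, the best is 12 at T4. Subgame-perfect outcome: (Free, T4) with payoffs (10, 12).
For the simultaneous game, intersect best replies.
Country A's best replies: T0→Tariff; T1→Tariff; T2→Free; T3→Free; T4→Free.
Country B's best replies: Free→T0; Tariff→T1.
The unique mutual best reply is (Tariff, T1), giving (10, 8).
Country B's commitment gain: 12 − 8 = 4.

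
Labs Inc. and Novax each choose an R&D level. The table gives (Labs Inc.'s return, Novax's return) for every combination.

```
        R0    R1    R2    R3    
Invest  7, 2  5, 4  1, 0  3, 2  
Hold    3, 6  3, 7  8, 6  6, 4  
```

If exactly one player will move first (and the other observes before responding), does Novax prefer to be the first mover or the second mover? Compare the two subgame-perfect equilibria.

If Labs Inc. leads: Novax's best replies are Invest→R1, Hold→R1; Labs Inc.'s induced payoffs 5, 3; outcome (Invest, R1), payoffs (5, 4).
If Novax leads: Labs Inc.'s best replies are R0→Invest, R1→Invest, R2→Hold, R3→Hold; Novax's induced payoffs 2, 4, 6, 4; outcome (Hold, R2), payoffs (8, 6).
Novax gets 6 moving first and 4 moving second, so Novax prefers to move first.

first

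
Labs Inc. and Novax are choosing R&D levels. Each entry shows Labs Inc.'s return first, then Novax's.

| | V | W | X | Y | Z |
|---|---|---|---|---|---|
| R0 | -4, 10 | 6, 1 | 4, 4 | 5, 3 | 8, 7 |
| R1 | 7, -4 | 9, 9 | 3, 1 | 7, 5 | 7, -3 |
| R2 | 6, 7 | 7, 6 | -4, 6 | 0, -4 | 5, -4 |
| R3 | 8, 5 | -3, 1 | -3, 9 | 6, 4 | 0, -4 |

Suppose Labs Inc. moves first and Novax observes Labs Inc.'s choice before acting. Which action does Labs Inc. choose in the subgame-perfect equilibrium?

R1

Solve by backward induction (Labs Inc. leads).
- R0 → Novax plays V (best of 10, 1, 4, 3, 7); Labs Inc. gets -4.
- R1 → Novax plays W (best of -4, 9, 1, 5, -3); Labs Inc. gets 9.
- R2 → Novax plays V (best of 7, 6, 6, -4, -4); Labs Inc. gets 6.
- R3 → Novax plays X (best of 5, 1, 9, 4, -4); Labs Inc. gets -3.
Maximizing over -4, 9, 6, -3, Labs Inc. chooses R1. Subgame-perfect outcome: (R1, W) with payoffs (9, 9).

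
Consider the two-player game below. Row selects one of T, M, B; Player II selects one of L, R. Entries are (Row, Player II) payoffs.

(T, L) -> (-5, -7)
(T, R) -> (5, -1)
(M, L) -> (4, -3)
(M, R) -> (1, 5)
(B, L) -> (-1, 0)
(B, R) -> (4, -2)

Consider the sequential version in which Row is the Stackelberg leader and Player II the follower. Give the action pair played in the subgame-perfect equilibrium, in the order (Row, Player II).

Player II best-responds to each possible Row move:
- T → Player II plays R (best of -7, -1); Row gets 5.
- M → Player II plays R (best of -3, 5); Row gets 1.
- B → Player II plays L (best of 0, -2); Row gets -1.
Among 5, 1, -1, the best is 5 at T. Subgame-perfect outcome: (T, R) with payoffs (5, -1).

(T, R)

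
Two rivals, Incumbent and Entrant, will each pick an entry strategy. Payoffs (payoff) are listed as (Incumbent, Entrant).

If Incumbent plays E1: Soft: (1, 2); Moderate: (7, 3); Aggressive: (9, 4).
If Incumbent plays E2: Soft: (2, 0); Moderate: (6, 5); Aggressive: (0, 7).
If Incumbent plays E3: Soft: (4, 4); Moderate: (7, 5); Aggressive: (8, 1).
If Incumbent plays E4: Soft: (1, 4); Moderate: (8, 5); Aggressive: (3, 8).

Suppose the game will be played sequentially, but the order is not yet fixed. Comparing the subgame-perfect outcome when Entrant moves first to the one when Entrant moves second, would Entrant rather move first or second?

first

If Incumbent leads: Entrant's best replies are E1→Aggressive, E2→Aggressive, E3→Moderate, E4→Aggressive; Incumbent's induced payoffs 9, 0, 7, 3; outcome (E1, Aggressive), payoffs (9, 4).
If Entrant leads: Incumbent's best replies are Soft→E3, Moderate→E4, Aggressive→E1; Entrant's induced payoffs 4, 5, 4; outcome (E4, Moderate), payoffs (8, 5).
Entrant gets 5 moving first and 4 moving second, so Entrant prefers to move first.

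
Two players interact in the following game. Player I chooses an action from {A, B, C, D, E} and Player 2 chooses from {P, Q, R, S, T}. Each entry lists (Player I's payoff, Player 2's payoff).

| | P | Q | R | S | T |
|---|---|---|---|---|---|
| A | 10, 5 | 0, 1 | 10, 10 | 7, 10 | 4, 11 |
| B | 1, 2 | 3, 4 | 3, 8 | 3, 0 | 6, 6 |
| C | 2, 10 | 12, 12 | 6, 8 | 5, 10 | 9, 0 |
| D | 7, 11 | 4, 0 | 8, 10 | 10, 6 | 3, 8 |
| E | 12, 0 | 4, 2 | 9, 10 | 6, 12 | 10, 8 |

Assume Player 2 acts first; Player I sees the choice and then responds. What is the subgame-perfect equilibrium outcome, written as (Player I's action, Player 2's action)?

(C, Q)

Player I best-responds to each possible Player 2 move:
- P → Player I plays E (best of 10, 1, 2, 7, 12); Player 2 gets 0.
- Q → Player I plays C (best of 0, 3, 12, 4, 4); Player 2 gets 12.
- R → Player I plays A (best of 10, 3, 6, 8, 9); Player 2 gets 10.
- S → Player I plays D (best of 7, 3, 5, 10, 6); Player 2 gets 6.
- T → Player I plays E (best of 4, 6, 9, 3, 10); Player 2 gets 8.
Among 0, 12, 10, 6, 8, the best is 12 at Q. Subgame-perfect outcome: (C, Q) with payoffs (12, 12).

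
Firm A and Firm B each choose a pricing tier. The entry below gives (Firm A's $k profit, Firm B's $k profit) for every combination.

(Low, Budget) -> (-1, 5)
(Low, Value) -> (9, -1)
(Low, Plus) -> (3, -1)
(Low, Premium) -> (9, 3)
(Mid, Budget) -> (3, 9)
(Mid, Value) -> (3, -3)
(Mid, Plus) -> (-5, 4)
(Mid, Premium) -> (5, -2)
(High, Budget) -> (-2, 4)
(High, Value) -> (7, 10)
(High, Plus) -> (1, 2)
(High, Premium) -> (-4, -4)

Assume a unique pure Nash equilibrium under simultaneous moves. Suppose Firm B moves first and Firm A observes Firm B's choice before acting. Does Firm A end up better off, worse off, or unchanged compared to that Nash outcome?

Backward induction with Firm B moving first.
- Budget → Firm A plays Mid (best of -1, 3, -2); Firm B gets 9.
- Value → Firm A plays Low (best of 9, 3, 7); Firm B gets -1.
- Plus → Firm A plays Low (best of 3, -5, 1); Firm B gets -1.
- Premium → Firm A plays Low (best of 9, 5, -4); Firm B gets 3.
Among 9, -1, -1, 3, the best is 9 at Budget. Subgame-perfect outcome: (Mid, Budget) with payoffs (3, 9).
Under simultaneous play:
Firm A's best replies: Budget→Mid; Value→Low; Plus→Low; Premium→Low.
Firm B's best replies: Low→Budget; Mid→Budget; High→Value.
Only (Mid, Budget) has each player best-responding; Nash payoffs (3, 9).
Firm A earns 3 sequentially versus 3 at the Nash outcome: unchanged.

unchanged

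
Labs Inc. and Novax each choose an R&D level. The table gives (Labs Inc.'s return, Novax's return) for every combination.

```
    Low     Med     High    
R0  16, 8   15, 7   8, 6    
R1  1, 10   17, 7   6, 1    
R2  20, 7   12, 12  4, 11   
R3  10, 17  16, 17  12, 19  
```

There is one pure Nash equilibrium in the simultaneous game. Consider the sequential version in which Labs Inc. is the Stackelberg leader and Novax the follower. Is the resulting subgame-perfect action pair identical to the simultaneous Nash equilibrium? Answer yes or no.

no

Novax best-responds to each possible Labs Inc. move:
- R0: Novax compares 8, 7, 6 and picks Low; Labs Inc. would get 16.
- R1: Novax compares 10, 7, 1 and picks Low; Labs Inc. would get 1.
- R2: Novax compares 7, 12, 11 and picks Med; Labs Inc. would get 12.
- R3: Novax compares 17, 17, 19 and picks High; Labs Inc. would get 12.
Labs Inc.'s induced payoffs are 16, 1, 12, 12, so Labs Inc. commits to R0. Subgame-perfect outcome: (R0, Low) with payoffs (16, 8).
For the simultaneous game, intersect best replies.
Labs Inc.'s best replies: Low→R2; Med→R1; High→R3.
Novax's best replies: R0→Low; R1→Low; R2→Med; R3→High.
Only (R3, High) has each player best-responding; Nash payoffs (12, 19).
Sequential outcome (R0, Low) differs from the Nash profile (R3, High).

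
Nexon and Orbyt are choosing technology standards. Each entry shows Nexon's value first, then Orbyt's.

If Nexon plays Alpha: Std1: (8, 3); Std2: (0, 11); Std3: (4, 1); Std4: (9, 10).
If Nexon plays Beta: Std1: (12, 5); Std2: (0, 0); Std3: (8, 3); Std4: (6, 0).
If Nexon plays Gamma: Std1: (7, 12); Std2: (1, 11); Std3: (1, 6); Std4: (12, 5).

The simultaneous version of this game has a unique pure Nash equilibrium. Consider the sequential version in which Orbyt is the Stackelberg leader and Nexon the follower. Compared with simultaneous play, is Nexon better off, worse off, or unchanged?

Work backward from Nexon's decision.
- Std1: BR = Beta, leader payoff 5.
- Std2: BR = Gamma, leader payoff 11.
- Std3: BR = Beta, leader payoff 3.
- Std4: BR = Gamma, leader payoff 5.
Maximizing over 5, 11, 3, 5, Orbyt chooses Std2. Subgame-perfect outcome: (Gamma, Std2) with payoffs (1, 11).
For the simultaneous game, intersect best replies.
Nexon's best replies: Std1→Beta; Std2→Gamma; Std3→Beta; Std4→Gamma.
Orbyt's best replies: Alpha→Std2; Beta→Std1; Gamma→Std1.
The unique mutual best reply is (Beta, Std1), giving (12, 5).
Nexon earns 1 sequentially versus 12 at the Nash outcome: worse off.

worse off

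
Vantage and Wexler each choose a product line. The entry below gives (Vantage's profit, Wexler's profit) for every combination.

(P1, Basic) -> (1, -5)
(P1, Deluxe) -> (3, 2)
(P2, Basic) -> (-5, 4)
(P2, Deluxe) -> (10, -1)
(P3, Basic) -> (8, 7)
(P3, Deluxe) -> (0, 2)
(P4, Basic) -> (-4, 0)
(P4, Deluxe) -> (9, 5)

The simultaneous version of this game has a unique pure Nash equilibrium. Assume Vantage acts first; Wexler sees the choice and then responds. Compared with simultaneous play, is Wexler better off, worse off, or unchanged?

worse off

Backward induction with Vantage moving first.
- P1: Wexler compares -5, 2 and picks Deluxe; Vantage would get 3.
- P2: Wexler compares 4, -1 and picks Basic; Vantage would get -5.
- P3: Wexler compares 7, 2 and picks Basic; Vantage would get 8.
- P4: Wexler compares 0, 5 and picks Deluxe; Vantage would get 9.
Vantage's induced payoffs are 3, -5, 8, 9, so Vantage commits to P4. Subgame-perfect outcome: (P4, Deluxe) with payoffs (9, 5).
Under simultaneous play:
Vantage's best replies: Basic→P3; Deluxe→P2.
Wexler's best replies: P1→Deluxe; P2→Basic; P3→Basic; P4→Deluxe.
The unique mutual best reply is (P3, Basic), giving (8, 7).
Wexler earns 5 sequentially versus 7 at the Nash outcome: worse off.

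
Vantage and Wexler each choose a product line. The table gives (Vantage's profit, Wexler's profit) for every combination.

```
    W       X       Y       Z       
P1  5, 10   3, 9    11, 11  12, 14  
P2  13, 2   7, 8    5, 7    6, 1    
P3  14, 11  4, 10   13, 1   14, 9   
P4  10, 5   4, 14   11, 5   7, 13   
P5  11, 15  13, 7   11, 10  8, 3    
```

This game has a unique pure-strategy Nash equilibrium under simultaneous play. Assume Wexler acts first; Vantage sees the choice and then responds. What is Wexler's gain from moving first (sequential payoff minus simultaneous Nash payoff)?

0

Backward induction with Wexler moving first.
- W: Vantage compares 5, 13, 14, 10, 11 and picks P3; Wexler would get 11.
- X: Vantage compares 3, 7, 4, 4, 13 and picks P5; Wexler would get 7.
- Y: Vantage compares 11, 5, 13, 11, 11 and picks P3; Wexler would get 1.
- Z: Vantage compares 12, 6, 14, 7, 8 and picks P3; Wexler would get 9.
Among 11, 7, 1, 9, the best is 11 at W. Subgame-perfect outcome: (P3, W) with payoffs (14, 11).
Under simultaneous play:
Vantage's best replies: W→P3; X→P5; Y→P3; Z→P3.
Wexler's best replies: P1→Z; P2→X; P3→W; P4→X; P5→W.
Only (P3, W) has each player best-responding; Nash payoffs (14, 11).
Wexler's commitment gain: 11 − 11 = 0.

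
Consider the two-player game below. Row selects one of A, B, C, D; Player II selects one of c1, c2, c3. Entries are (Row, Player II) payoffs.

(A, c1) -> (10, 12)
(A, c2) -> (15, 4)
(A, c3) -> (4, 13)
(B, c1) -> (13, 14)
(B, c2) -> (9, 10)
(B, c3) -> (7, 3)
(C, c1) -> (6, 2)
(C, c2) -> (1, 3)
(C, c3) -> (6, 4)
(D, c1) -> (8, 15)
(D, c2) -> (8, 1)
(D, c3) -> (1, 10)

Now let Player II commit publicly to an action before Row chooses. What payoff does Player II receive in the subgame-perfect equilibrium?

Backward induction with Player II moving first.
- c1: Row compares 10, 13, 6, 8 and picks B; Player II would get 14.
- c2: Row compares 15, 9, 1, 8 and picks A; Player II would get 4.
- c3: Row compares 4, 7, 6, 1 and picks B; Player II would get 3.
Player II's induced payoffs are 14, 4, 3, so Player II commits to c1. Subgame-perfect outcome: (B, c1) with payoffs (13, 14).

14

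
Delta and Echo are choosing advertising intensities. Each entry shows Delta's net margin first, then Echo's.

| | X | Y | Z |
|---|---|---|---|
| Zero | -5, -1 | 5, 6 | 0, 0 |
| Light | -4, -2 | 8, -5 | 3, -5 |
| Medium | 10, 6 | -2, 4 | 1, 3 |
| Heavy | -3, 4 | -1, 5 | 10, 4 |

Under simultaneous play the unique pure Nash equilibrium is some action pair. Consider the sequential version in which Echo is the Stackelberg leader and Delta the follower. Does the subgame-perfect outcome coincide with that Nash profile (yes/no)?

Work backward from Delta's decision.
- X → Delta plays Medium (best of -5, -4, 10, -3); Echo gets 6.
- Y → Delta plays Light (best of 5, 8, -2, -1); Echo gets -5.
- Z → Delta plays Heavy (best of 0, 3, 1, 10); Echo gets 4.
Maximizing over 6, -5, 4, Echo chooses X. Subgame-perfect outcome: (Medium, X) with payoffs (10, 6).
For the simultaneous game, intersect best replies.
Delta's best replies: X→Medium; Y→Light; Z→Heavy.
Echo's best replies: Zero→Y; Light→X; Medium→X; Heavy→Y.
The unique mutual best reply is (Medium, X), giving (10, 6).
Sequential outcome (Medium, X) coincides with the Nash profile (Medium, X).

yes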